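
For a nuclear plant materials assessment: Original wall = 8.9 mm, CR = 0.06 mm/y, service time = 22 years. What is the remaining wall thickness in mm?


Remaining wall = original − CR × time
t = 8.9 − 0.06*22 = 8.9 − 1.32 = 7.58 mm

7.58 mm


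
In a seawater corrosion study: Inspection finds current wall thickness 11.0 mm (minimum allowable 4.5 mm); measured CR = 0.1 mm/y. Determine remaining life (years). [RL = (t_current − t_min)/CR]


Apply the remaining-life relation: RL = (t_current − t_min) / CR
RL = (11.0 − 4.5) / 0.1 = 6.5 / 0.1 = 65.0 years

65.0 years


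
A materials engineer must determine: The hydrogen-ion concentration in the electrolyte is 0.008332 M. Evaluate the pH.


pH = −log10[H+]
pH = −log10(0.008332) = 2.08

2.08


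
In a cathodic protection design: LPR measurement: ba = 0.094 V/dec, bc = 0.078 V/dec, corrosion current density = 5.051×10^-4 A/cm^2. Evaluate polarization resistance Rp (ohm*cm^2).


Apply the Stern-Geary equation: Rp = ba*bc / (2.303*icorr*(ba+bc))
ba*bc = 0.094*0.078 = 0.007332
ba+bc = 0.172; 2.303*icorr*(ba+bc) = 2.303*5.051×10^-4*0.172 = 2.0007819×10^-4
Rp = 0.007332 / 2.0007819×10^-4 = 36.65 ohm*cm^2

36.65 ohm*cm^2


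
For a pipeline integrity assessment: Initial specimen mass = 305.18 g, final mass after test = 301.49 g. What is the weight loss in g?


Weight loss = initial − final
WL = 305.18 − 301.49 = 3.69 g

3.69 g


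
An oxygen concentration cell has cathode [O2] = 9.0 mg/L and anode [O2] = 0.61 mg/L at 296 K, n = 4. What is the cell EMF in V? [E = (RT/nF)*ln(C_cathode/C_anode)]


Apply the Nernst concentration-cell relation: E = (RT/nF)*ln(C_cathode/C_anode)
RT/nF = 8.314*296/(4*96485) = 0.00637649 V
ln(9.0/0.61) = 2.69152
E = 0.00637649 * 2.69152 = 0.01716 V

0.01716 V


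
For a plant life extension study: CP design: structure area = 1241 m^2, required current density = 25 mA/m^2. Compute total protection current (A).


I = area * current density, then convert mA → A (÷1000)
I = 1241 * 25 / 1000 = 31.03 A

31.03 A


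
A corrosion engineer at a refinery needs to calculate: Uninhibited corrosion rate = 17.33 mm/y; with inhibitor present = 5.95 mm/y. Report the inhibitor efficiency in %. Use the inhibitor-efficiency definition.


Apply the inhibitor-efficiency definition: IE = (CR_blank − CR_inh)/CR_blank × 100
IE = (17.33 − 5.95) / 17.33 × 100
IE = 11.38 / 17.33 × 100 = 65.7 %

65.7 %


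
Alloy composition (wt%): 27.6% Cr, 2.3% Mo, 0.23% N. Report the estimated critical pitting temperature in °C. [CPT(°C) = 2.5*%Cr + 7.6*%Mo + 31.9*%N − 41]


Apply the ASTM G48 empirical CPT estimate: CPT(°C) = 2.5*%Cr + 7.6*%Mo + 31.9*%N − 41
2.5*27.6 = 69; 7.6*2.3 = 17.48; 31.9*0.23 = 7.337
CPT = 69 + 17.48 + 7.337 − 41 = 52.817 °C
Rounded to 0.1 °C: CPT ≈ 52.8 °C

52.8 °C


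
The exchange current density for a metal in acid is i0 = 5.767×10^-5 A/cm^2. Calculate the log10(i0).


i0 = 5.767×10^-5 A/cm^2
log10(i0) = -4.239

-4.239


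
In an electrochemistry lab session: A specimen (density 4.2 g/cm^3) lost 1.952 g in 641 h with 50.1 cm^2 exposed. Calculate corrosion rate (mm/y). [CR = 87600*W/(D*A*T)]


Apply the mm/y weight-loss relation: CR = 87600 * W / (D * A * T)
Numerator: 87600 * 1.952 = 170995.2
Denominator: 4.2 * 50.1 * 641 = 134879.22
CR = 170995.2 / 134879.22 = 1.26777 mm/y

1.26777 mm/y


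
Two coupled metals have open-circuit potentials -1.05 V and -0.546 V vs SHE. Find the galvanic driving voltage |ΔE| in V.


Driving voltage is the absolute potential difference.
|ΔE| = |-1.05 − (-0.546)| = 0.504 V

0.504 V


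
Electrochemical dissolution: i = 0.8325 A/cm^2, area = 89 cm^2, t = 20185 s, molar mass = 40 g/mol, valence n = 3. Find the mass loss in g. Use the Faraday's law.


Apply Faraday's law: m = i*A*t*M / (n*F)
Total charge passed Q = i*A*t = 0.8325*89*20185 = 1495557.1125 C
m = Q*M/(n*F) = 1495557.1125*40/(3*96485) = 206.67214 g

206.67214 g


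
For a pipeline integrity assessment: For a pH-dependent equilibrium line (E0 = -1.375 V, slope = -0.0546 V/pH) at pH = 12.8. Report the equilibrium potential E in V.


Apply the Pourbaix line equation: E = E0 + slope*pH
E = -1.375 + (-0.0546)*12.8 = -1.375 + (-0.69888) = -2.07388 V
Rounded to 3 decimal places: E = -2.074 V

-2.074 V


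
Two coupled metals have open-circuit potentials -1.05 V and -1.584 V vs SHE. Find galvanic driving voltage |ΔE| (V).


Driving voltage is the absolute potential difference.
|ΔE| = |-1.05 − (-1.584)| = 0.534 V

0.534 V


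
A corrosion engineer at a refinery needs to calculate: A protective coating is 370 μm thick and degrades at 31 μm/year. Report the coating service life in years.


Service life = thickness / degradation rate
Life = 370 / 31 = 11.9 years

11.9 years


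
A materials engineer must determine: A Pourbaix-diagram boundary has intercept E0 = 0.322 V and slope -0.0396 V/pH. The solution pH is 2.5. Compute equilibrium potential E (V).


Apply the Pourbaix line equation: E = E0 + slope*pH
E = 0.322 + (-0.0396)*2.5 = 0.322 + (-0.099) = 0.223 V
Rounded to 4 decimal places: E = 0.2230 V

0.2230 V


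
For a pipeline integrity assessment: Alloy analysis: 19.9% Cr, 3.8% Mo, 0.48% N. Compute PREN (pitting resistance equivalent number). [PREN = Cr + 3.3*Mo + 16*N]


Apply the PREN formula: PREN = Cr + 3.3*Mo + 16*N
PREN = 19.9 + 3.3*3.8 + 16*0.48
PREN = 19.9 + 12.54 + 7.68 = 40.12

40.12


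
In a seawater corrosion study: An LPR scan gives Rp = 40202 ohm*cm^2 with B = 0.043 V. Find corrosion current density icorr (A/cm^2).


Apply the Stern-Geary relation: icorr = B / Rp
icorr = 0.043 / 40202 = 1.07×10^-6 A/cm^2

1.07×10^-6 A/cm^2


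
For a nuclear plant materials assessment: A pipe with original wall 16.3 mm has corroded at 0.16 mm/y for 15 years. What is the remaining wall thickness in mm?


Remaining wall = original − CR × time
t = 16.3 − 0.16*15 = 16.3 − 2.4 = 13.9 mm

13.9 mm


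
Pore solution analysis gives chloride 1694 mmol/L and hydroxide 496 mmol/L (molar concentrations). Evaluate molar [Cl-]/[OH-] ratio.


Threshold parameter = [Cl-] / [OH-] (molar basis; both in mmol/L, so units cancel)
Ratio = 1694 / 496 = 3.42

3.42


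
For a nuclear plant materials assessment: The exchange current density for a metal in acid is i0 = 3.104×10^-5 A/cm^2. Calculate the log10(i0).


i0 = 3.104×10^-5 A/cm^2
log10(i0) = -4.508

-4.508


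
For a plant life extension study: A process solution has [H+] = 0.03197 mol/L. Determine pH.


pH = −log10[H+]
pH = −log10(0.03197) = 1.5

1.5


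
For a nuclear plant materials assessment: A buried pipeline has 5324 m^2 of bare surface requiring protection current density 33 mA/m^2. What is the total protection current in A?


I = area * current density, then convert mA → A (÷1000)
I = 5324 * 33 / 1000 = 175.69 A

175.69 A


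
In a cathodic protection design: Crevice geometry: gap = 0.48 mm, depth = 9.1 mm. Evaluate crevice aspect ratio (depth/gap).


Aspect ratio = depth / gap
Ratio = 9.1 / 0.48 = 19.0

19.0


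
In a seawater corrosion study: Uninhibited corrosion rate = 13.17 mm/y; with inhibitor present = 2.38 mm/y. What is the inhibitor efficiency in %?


Apply the inhibitor-efficiency definition: IE = (CR_blank − CR_inh)/CR_blank × 100
IE = (13.17 − 2.38) / 13.17 × 100
IE = 10.79 / 13.17 × 100 = 81.9 %

81.9 %


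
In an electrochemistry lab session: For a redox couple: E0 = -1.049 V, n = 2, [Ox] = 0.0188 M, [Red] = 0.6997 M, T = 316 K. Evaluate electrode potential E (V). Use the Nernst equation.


Apply the Nernst equation: E = E0 + (RT/nF)*ln([Ox]/[Red])
Step 1: RT/nF = 8.314*316/(2*96485) = 0.01361468 V
Step 2: [Ox]/[Red] = 0.0188/0.6997 = 0.026869
Step 3: ln(0.026869) = -3.616782
Step 4: correction = 0.01361468 * -3.616782 = -0.049 V
E = -1.049 + -0.049 = -1.098 V

-1.098 V


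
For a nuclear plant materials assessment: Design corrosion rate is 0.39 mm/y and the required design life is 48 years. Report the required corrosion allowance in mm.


Corrosion allowance = CR × design life
CA = 0.39 * 48 = 18.72 mm

18.72 mm


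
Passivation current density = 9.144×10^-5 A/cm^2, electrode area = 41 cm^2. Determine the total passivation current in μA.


I = i_pass * A, then convert A → μA (×10^6)
I = 9.144×10^-5 * 41 * 10^6 = 3749.04 μA

3749.04 μA


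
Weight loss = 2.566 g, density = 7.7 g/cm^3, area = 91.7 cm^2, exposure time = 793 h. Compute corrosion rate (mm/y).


Apply the mm/y weight-loss relation: CR = 87600 * W / (D * A * T)
Numerator: 87600 * 2.566 = 224781.6
Denominator: 7.7 * 91.7 * 793 = 559929.37
CR = 224781.6 / 559929.37 = 0.40145 mm/y

0.40145 mm/y


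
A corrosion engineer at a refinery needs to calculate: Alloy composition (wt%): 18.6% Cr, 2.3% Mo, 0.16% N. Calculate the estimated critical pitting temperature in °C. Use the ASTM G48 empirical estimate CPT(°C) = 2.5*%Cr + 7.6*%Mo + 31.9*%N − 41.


Apply the ASTM G48 empirical CPT estimate: CPT(°C) = 2.5*%Cr + 7.6*%Mo + 31.9*%N − 41
2.5*18.6 = 46.5; 7.6*2.3 = 17.48; 31.9*0.16 = 5.104
CPT = 46.5 + 17.48 + 5.104 − 41 = 28.084 °C
Rounded to 0.1 °C: CPT ≈ 28.1 °C

28.1 °C


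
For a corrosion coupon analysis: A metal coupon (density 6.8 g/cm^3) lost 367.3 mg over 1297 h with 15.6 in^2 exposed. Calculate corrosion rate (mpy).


Apply the mpy weight-loss relation: CR = 534 * W / (D * A * T)
Numerator: 534 * 367.3 = 196138.2
Denominator: 6.8 * 15.6 * 1297 = 137585.76
CR = 196138.2 / 137585.76 = 1.42557 mpy

1.42557 mpy


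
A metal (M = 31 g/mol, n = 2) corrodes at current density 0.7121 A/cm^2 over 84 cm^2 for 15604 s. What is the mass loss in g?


Apply Faraday's law: m = i*A*t*M / (n*F)
Total charge passed Q = i*A*t = 0.7121*84*15604 = 933375.1056 C
m = Q*M/(n*F) = 933375.1056*31/(2*96485) = 149.944 g

149.944 g


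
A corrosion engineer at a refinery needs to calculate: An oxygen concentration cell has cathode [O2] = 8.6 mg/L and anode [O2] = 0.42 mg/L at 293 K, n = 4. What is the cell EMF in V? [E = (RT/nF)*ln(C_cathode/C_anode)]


Apply the Nernst concentration-cell relation: E = (RT/nF)*ln(C_cathode/C_anode)
RT/nF = 8.314*293/(4*96485) = 0.00631187 V
ln(8.6/0.42) = 3.01926
E = 0.00631187 * 3.01926 = 0.01906 V

0.01906 V


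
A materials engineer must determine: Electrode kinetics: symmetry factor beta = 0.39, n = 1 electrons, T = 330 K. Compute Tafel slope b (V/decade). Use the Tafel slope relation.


Apply the Tafel slope relation: b = 2.303*R*T/(beta*n*F)
Numerator: 2.303 * 8.314 * 330 = 6318.56
Denominator: 0.39 * 1 * 96485 = 37629.15
b = 6318.56 / 37629.15 = 0.168 V/decade

0.168 V/decade


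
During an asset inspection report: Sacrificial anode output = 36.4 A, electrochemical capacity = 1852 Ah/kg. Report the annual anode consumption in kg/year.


Annual consumption = current * hours per year / capacity
Rate = 36.4 * 8760 / 1852 = 172.2 kg/year

172.2 kg/year


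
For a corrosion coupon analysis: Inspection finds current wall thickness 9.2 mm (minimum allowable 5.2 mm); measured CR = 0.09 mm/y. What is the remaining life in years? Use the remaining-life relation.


Apply the remaining-life relation: RL = (t_current − t_min) / CR
RL = (9.2 − 5.2) / 0.09 = 4.0 / 0.09 = 44.4 years

44.4 years


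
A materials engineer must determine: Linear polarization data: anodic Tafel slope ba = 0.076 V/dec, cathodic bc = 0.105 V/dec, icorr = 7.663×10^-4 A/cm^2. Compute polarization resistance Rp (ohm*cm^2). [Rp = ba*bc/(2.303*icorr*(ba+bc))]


Apply the Stern-Geary equation: Rp = ba*bc / (2.303*icorr*(ba+bc))
ba*bc = 0.076*0.105 = 0.00798
ba+bc = 0.181; 2.303*icorr*(ba+bc) = 2.303*7.663×10^-4*0.181 = 3.1942679×10^-4
Rp = 0.00798 / 3.1942679×10^-4 = 25.0 ohm*cm^2

25.0 ohm*cm^2


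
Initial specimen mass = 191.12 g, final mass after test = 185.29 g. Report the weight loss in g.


Weight loss = initial − final
WL = 191.12 − 185.29 = 5.83 g

5.83 g


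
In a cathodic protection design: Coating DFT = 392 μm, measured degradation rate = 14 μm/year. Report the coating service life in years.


Service life = thickness / degradation rate
Life = 392 / 14 = 28.0 years

28.0 years


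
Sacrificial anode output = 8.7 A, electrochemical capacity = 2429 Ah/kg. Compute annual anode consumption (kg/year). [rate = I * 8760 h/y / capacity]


Annual consumption = current * hours per year / capacity
Rate = 8.7 * 8760 / 2429 = 31.4 kg/year

31.4 kg/year


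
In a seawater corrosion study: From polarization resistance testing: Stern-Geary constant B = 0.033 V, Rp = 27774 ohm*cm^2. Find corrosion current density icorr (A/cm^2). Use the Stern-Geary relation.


Apply the Stern-Geary relation: icorr = B / Rp
icorr = 0.033 / 27774 = 1.188×10^-6 A/cm^2

1.188×10^-6 A/cm^2


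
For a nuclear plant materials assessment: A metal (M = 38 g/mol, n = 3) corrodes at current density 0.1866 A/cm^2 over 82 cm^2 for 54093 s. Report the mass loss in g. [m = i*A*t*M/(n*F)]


Apply Faraday's law: m = i*A*t*M / (n*F)
Total charge passed Q = i*A*t = 0.1866*82*54093 = 827687.8116 C
m = Q*M/(n*F) = 827687.8116*38/(3*96485) = 108.65985 g

108.65985 g


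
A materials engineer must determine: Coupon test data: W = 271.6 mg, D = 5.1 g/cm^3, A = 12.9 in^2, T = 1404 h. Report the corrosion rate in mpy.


Apply the mpy weight-loss relation: CR = 534 * W / (D * A * T)
Numerator: 534 * 271.6 = 145034.4
Denominator: 5.1 * 12.9 * 1404 = 92369.16
CR = 145034.4 / 92369.16 = 1.5702 mpy

1.5702 mpy


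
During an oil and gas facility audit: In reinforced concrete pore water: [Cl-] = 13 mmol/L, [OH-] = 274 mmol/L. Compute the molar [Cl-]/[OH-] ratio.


Threshold parameter = [Cl-] / [OH-] (molar basis; both in mmol/L, so units cancel)
Ratio = 13 / 274 = 0.05

0.05


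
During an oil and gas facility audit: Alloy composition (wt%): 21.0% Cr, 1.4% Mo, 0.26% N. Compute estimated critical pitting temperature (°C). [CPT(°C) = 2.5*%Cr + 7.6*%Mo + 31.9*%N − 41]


Apply the ASTM G48 empirical CPT estimate: CPT(°C) = 2.5*%Cr + 7.6*%Mo + 31.9*%N − 41
2.5*21.0 = 52.5; 7.6*1.4 = 10.64; 31.9*0.26 = 8.294
CPT = 52.5 + 10.64 + 8.294 − 41 = 30.434 °C
Rounded to 0.1 °C: CPT ≈ 30.4 °C

30.4 °C


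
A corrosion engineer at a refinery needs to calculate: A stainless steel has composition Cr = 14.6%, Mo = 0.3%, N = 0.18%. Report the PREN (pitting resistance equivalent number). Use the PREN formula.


Apply the PREN formula: PREN = Cr + 3.3*Mo + 16*N
PREN = 14.6 + 3.3*0.3 + 16*0.18
PREN = 14.6 + 0.99 + 2.88 = 18.47

18.47


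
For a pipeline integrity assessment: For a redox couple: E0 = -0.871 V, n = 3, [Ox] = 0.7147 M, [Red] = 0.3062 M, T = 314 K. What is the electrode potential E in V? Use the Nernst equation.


Apply the Nernst equation: E = E0 + (RT/nF)*ln([Ox]/[Red])
Step 1: RT/nF = 8.314*314/(3*96485) = 0.009019 V
Step 2: [Ox]/[Red] = 0.7147/0.3062 = 2.334095
Step 3: ln(2.334095) = 0.847624
Step 4: correction = 0.009019 * 0.847624 = 0.0076 V
E = -0.871 + 0.0076 = -0.8634 V

-0.8634 V


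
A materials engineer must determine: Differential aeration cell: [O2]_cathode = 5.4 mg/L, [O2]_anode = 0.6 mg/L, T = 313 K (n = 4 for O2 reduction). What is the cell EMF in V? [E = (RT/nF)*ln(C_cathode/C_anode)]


Apply the Nernst concentration-cell relation: E = (RT/nF)*ln(C_cathode/C_anode)
RT/nF = 8.314*313/(4*96485) = 0.00674271 V
ln(5.4/0.6) = 2.19722
E = 0.00674271 * 2.19722 = 0.01482 V

0.01482 V


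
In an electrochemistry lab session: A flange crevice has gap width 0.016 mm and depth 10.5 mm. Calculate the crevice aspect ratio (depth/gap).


Aspect ratio = depth / gap
Ratio = 10.5 / 0.016 = 656.3

656.3


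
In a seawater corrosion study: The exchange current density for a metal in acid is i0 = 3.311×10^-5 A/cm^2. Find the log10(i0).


i0 = 3.311×10^-5 A/cm^2
log10(i0) = -4.48

-4.48


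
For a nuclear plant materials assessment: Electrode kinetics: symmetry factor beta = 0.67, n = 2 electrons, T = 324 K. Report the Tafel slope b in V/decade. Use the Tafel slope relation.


Apply the Tafel slope relation: b = 2.303*R*T/(beta*n*F)
Numerator: 2.303 * 8.314 * 324 = 6203.67
Denominator: 0.67 * 2 * 96485 = 129289.9
b = 6203.67 / 129289.9 = 0.048 V/decade

0.048 V/decade


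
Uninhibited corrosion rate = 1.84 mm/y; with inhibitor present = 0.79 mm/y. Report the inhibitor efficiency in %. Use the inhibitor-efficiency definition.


Apply the inhibitor-efficiency definition: IE = (CR_blank − CR_inh)/CR_blank × 100
IE = (1.84 − 0.79) / 1.84 × 100
IE = 1.05 / 1.84 × 100 = 57.1 %

57.1 %


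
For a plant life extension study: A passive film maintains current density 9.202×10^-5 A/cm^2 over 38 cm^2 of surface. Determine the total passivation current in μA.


I = i_pass * A, then convert A → μA (×10^6)
I = 9.202×10^-5 * 38 * 10^6 = 3496.76 μA

3496.76 μA


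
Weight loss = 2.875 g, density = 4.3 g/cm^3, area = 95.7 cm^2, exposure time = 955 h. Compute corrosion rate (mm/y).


Apply the mm/y weight-loss relation: CR = 87600 * W / (D * A * T)
Numerator: 87600 * 2.875 = 251850.0
Denominator: 4.3 * 95.7 * 955 = 392992.05
CR = 251850.0 / 392992.05 = 0.6409 mm/y

0.6409 mm/y


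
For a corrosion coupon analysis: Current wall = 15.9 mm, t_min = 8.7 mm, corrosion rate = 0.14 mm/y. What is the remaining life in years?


Apply the remaining-life relation: RL = (t_current − t_min) / CR
RL = (15.9 − 8.7) / 0.14 = 7.2 / 0.14 = 51.4 years

51.4 years


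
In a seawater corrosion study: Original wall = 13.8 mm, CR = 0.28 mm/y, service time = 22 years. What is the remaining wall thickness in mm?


Remaining wall = original − CR × time
t = 13.8 − 0.28*22 = 13.8 − 6.16 = 7.64 mm

7.64 mm


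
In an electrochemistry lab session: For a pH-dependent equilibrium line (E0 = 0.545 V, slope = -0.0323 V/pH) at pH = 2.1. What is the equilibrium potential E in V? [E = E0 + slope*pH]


Apply the Pourbaix line equation: E = E0 + slope*pH
E = 0.545 + (-0.0323)*2.1 = 0.545 + (-0.06783) = 0.47717 V
Rounded to 3 decimal places: E = 0.477 V

0.477 V


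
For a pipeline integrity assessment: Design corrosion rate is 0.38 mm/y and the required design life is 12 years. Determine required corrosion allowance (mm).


Corrosion allowance = CR × design life
CA = 0.38 * 12 = 4.56 mm

4.56 mm


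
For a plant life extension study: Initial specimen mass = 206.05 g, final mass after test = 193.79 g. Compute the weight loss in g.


Weight loss = initial − final
WL = 206.05 − 193.79 = 12.26 g

12.26 g


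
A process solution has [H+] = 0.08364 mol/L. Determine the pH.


pH = −log10[H+]
pH = −log10(0.08364) = 1.08

1.08


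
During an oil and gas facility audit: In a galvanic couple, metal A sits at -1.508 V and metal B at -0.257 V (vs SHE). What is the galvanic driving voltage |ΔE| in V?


Driving voltage is the absolute potential difference.
|ΔE| = |-1.508 − (-0.257)| = 1.251 V

1.251 V


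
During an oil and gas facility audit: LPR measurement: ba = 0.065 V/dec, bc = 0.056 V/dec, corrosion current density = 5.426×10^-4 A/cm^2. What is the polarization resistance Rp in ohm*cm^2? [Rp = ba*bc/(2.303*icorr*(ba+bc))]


Apply the Stern-Geary equation: Rp = ba*bc / (2.303*icorr*(ba+bc))
ba*bc = 0.065*0.056 = 0.00364
ba+bc = 0.121; 2.303*icorr*(ba+bc) = 2.303*5.426×10^-4*0.121 = 1.5120254×10^-4
Rp = 0.00364 / 1.5120254×10^-4 = 24.1 ohm*cm^2

24.1 ohm*cm^2


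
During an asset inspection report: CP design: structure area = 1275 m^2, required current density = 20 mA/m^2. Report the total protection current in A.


I = area * current density, then convert mA → A (÷1000)
I = 1275 * 20 / 1000 = 25.5 A

25.5 A


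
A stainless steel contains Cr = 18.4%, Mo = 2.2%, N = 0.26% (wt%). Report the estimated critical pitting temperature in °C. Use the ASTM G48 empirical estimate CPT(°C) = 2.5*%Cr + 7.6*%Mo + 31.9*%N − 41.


Apply the ASTM G48 empirical CPT estimate: CPT(°C) = 2.5*%Cr + 7.6*%Mo + 31.9*%N − 41
2.5*18.4 = 46; 7.6*2.2 = 16.72; 31.9*0.26 = 8.294
CPT = 46 + 16.72 + 8.294 − 41 = 30.014 °C
Rounded to 0.1 °C: CPT ≈ 30.0 °C

30.0 °C


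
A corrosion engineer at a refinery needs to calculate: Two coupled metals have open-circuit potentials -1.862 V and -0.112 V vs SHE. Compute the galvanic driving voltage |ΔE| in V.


Driving voltage is the absolute potential difference.
|ΔE| = |-1.862 − (-0.112)| = 1.75 V

1.75 V


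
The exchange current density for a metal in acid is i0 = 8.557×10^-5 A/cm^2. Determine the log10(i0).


i0 = 8.557×10^-5 A/cm^2
log10(i0) = -4.068

-4.068


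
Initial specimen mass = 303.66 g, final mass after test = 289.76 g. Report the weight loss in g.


Weight loss = initial − final
WL = 303.66 − 289.76 = 13.9 g

13.9 g


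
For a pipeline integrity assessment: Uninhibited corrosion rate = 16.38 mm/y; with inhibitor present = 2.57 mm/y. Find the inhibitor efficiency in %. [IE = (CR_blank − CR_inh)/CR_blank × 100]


Apply the inhibitor-efficiency definition: IE = (CR_blank − CR_inh)/CR_blank × 100
IE = (16.38 − 2.57) / 16.38 × 100
IE = 13.81 / 16.38 × 100 = 84.3 %

84.3 %


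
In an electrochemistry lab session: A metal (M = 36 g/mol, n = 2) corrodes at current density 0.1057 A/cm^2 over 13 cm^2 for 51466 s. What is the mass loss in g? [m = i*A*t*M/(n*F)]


Apply Faraday's law: m = i*A*t*M / (n*F)
Total charge passed Q = i*A*t = 0.1057*13*51466 = 70719.4306 C
m = Q*M/(n*F) = 70719.4306*36/(2*96485) = 13.19324 g

13.19324 g


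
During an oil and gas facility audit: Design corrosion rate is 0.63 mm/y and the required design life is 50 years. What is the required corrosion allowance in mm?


Corrosion allowance = CR × design life
CA = 0.63 * 50 = 31.5 mm

31.5 mm


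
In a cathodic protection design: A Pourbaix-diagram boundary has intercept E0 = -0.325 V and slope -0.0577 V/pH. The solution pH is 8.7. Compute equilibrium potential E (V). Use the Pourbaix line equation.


Apply the Pourbaix line equation: E = E0 + slope*pH
E = -0.325 + (-0.0577)*8.7 = -0.325 + (-0.50199) = -0.82699 V
Rounded to 4 decimal places: E = -0.8270 V

-0.8270 V


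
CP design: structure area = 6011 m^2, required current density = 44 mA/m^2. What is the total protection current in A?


I = area * current density, then convert mA → A (÷1000)
I = 6011 * 44 / 1000 = 264.48 A

264.48 A


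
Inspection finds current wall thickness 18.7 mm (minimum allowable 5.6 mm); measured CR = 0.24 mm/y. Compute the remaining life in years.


Apply the remaining-life relation: RL = (t_current − t_min) / CR
RL = (18.7 − 5.6) / 0.24 = 13.1 / 0.24 = 54.6 years

54.6 years


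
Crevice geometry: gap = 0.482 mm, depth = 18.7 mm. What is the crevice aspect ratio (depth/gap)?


Aspect ratio = depth / gap
Ratio = 18.7 / 0.482 = 38.8

38.8


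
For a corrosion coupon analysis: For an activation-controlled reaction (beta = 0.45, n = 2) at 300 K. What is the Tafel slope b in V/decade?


Apply the Tafel slope relation: b = 2.303*R*T/(beta*n*F)
Numerator: 2.303 * 8.314 * 300 = 5744.14
Denominator: 0.45 * 2 * 96485 = 86836.5
b = 5744.14 / 86836.5 = 0.066 V/decade

0.066 V/decade


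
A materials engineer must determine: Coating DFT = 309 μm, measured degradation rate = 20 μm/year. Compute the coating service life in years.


Service life = thickness / degradation rate
Life = 309 / 20 = 15.5 years

15.5 years


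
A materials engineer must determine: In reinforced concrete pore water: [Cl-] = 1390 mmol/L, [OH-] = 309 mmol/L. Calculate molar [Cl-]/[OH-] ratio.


Threshold parameter = [Cl-] / [OH-] (molar basis; both in mmol/L, so units cancel)
Ratio = 1390 / 309 = 4.5

4.5


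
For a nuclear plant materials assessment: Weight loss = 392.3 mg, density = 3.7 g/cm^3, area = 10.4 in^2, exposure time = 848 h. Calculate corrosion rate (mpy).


Apply the mpy weight-loss relation: CR = 534 * W / (D * A * T)
Numerator: 534 * 392.3 = 209488.2
Denominator: 3.7 * 10.4 * 848 = 32631.04
CR = 209488.2 / 32631.04 = 6.42 mpy

6.42 mpy


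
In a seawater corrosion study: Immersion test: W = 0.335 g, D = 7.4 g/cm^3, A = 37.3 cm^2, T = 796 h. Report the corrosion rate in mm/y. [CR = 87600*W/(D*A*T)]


Apply the mm/y weight-loss relation: CR = 87600 * W / (D * A * T)
Numerator: 87600 * 0.335 = 29346.0
Denominator: 7.4 * 37.3 * 796 = 219711.92
CR = 29346.0 / 219711.92 = 0.13357 mm/y

0.13357 mm/y


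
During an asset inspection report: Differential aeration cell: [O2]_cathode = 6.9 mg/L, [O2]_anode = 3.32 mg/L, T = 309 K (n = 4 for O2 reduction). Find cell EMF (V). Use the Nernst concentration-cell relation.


Apply the Nernst concentration-cell relation: E = (RT/nF)*ln(C_cathode/C_anode)
RT/nF = 8.314*309/(4*96485) = 0.00665654 V
ln(6.9/3.32) = 0.73156
E = 0.00665654 * 0.73156 = 0.00487 V

0.00487 V


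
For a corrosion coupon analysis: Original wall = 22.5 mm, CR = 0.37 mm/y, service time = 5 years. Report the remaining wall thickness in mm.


Remaining wall = original − CR × time
t = 22.5 − 0.37*5 = 22.5 − 1.85 = 20.65 mm

20.65 mm


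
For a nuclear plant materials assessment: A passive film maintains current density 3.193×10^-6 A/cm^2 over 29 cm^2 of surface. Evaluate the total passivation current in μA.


I = i_pass * A, then convert A → μA (×10^6)
I = 3.193×10^-6 * 29 * 10^6 = 92.6 μA

92.6 μA


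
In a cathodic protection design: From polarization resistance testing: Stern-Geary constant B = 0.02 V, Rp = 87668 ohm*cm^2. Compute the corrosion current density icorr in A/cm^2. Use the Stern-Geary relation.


Apply the Stern-Geary relation: icorr = B / Rp
icorr = 0.02 / 87668 = 2.281×10^-7 A/cm^2

2.281×10^-7 A/cm^2


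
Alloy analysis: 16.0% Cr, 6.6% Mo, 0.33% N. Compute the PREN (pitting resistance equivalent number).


Apply the PREN formula: PREN = Cr + 3.3*Mo + 16*N
PREN = 16.0 + 3.3*6.6 + 16*0.33
PREN = 16.0 + 21.78 + 5.28 = 43.06

43.06


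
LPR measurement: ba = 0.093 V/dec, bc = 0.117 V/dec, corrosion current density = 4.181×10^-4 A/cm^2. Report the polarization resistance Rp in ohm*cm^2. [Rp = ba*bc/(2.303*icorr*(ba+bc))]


Apply the Stern-Geary equation: Rp = ba*bc / (2.303*icorr*(ba+bc))
ba*bc = 0.093*0.117 = 0.010881
ba+bc = 0.21; 2.303*icorr*(ba+bc) = 2.303*4.181×10^-4*0.21 = 2.022057×10^-4
Rp = 0.010881 / 2.022057×10^-4 = 53.81 ohm*cm^2

53.81 ohm*cm^2


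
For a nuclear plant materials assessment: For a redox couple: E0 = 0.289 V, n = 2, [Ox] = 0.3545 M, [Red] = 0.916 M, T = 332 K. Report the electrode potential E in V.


Apply the Nernst equation: E = E0 + (RT/nF)*ln([Ox]/[Red])
Step 1: RT/nF = 8.314*332/(2*96485) = 0.01430403 V
Step 2: [Ox]/[Red] = 0.3545/0.916 = 0.387009
Step 3: ln(0.387009) = -0.949307
Step 4: correction = 0.01430403 * -0.949307 = -0.014 V
E = 0.289 + -0.014 = 0.275 V

0.275 V


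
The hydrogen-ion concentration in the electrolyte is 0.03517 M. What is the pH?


pH = −log10[H+]
pH = −log10(0.03517) = 1.45

1.45


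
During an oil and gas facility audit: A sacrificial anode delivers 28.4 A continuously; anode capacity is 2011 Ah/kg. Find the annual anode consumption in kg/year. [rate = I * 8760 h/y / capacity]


Annual consumption = current * hours per year / capacity
Rate = 28.4 * 8760 / 2011 = 123.7 kg/year

123.7 kg/year


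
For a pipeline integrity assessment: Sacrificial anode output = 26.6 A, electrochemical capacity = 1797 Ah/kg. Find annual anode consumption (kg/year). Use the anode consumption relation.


Annual consumption = current * hours per year / capacity
Rate = 26.6 * 8760 / 1797 = 129.7 kg/year

129.7 kg/year


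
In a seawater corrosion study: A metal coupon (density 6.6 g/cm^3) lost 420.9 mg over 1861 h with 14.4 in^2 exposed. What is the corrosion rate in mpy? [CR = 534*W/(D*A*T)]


Apply the mpy weight-loss relation: CR = 534 * W / (D * A * T)
Numerator: 534 * 420.9 = 224760.6
Denominator: 6.6 * 14.4 * 1861 = 176869.44
CR = 224760.6 / 176869.44 = 1.27077 mpy

1.27077 mpy


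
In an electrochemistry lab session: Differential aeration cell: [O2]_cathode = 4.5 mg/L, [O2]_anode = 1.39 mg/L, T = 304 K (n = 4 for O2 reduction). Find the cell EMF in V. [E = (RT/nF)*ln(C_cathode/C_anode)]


Apply the Nernst concentration-cell relation: E = (RT/nF)*ln(C_cathode/C_anode)
RT/nF = 8.314*304/(4*96485) = 0.00654883 V
ln(4.5/1.39) = 1.17477
E = 0.00654883 * 1.17477 = 0.00769 V

0.00769 V


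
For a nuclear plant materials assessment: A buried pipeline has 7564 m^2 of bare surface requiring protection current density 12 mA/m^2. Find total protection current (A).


I = area * current density, then convert mA → A (÷1000)
I = 7564 * 12 / 1000 = 90.77 A

90.77 A


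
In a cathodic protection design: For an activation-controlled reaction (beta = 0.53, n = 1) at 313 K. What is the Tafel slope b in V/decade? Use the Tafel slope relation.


Apply the Tafel slope relation: b = 2.303*R*T/(beta*n*F)
Numerator: 2.303 * 8.314 * 313 = 5993.06
Denominator: 0.53 * 1 * 96485 = 51137.05
b = 5993.06 / 51137.05 = 0.1172 V/decade

0.1172 V/decade


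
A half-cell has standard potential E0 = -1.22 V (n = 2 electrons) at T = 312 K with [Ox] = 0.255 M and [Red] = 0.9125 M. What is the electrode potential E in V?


Apply the Nernst equation: E = E0 + (RT/nF)*ln([Ox]/[Red])
Step 1: RT/nF = 8.314*312/(2*96485) = 0.01344234 V
Step 2: [Ox]/[Red] = 0.255/0.9125 = 0.279452
Step 3: ln(0.279452) = -1.274925
Step 4: correction = 0.01344234 * -1.274925 = -0.017 V
E = -1.22 + -0.017 = -1.237 V

-1.237 V


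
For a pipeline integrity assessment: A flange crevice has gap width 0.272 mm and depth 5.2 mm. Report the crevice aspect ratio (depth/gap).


Aspect ratio = depth / gap
Ratio = 5.2 / 0.272 = 19.1

19.1


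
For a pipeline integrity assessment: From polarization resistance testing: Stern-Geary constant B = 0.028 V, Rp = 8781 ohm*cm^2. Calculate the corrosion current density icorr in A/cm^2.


Apply the Stern-Geary relation: icorr = B / Rp
icorr = 0.028 / 8781 = 3.189×10^-6 A/cm^2

3.189×10^-6 A/cm^2


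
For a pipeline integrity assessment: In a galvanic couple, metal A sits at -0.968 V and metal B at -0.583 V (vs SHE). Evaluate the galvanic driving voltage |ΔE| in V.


Driving voltage is the absolute potential difference.
|ΔE| = |-0.968 − (-0.583)| = 0.385 V

0.385 V


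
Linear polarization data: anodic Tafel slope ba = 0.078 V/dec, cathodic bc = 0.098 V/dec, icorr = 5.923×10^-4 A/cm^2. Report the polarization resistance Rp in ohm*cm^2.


Apply the Stern-Geary equation: Rp = ba*bc / (2.303*icorr*(ba+bc))
ba*bc = 0.078*0.098 = 0.007644
ba+bc = 0.176; 2.303*icorr*(ba+bc) = 2.303*5.923×10^-4*0.176 = 2.4007577×10^-4
Rp = 0.007644 / 2.4007577×10^-4 = 31.84 ohm*cm^2

31.84 ohm*cm^2


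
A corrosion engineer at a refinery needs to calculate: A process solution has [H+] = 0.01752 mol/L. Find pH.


pH = −log10[H+]
pH = −log10(0.01752) = 1.76

1.76


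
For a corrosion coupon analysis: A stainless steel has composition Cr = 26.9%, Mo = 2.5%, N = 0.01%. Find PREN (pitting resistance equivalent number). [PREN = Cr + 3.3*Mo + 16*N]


Apply the PREN formula: PREN = Cr + 3.3*Mo + 16*N
PREN = 26.9 + 3.3*2.5 + 16*0.01
PREN = 26.9 + 8.25 + 0.16 = 35.31

35.31


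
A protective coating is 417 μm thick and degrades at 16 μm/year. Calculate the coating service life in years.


Service life = thickness / degradation rate
Life = 417 / 16 = 26.1 years

26.1 years


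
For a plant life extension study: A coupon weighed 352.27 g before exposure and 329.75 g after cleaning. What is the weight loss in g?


Weight loss = initial − final
WL = 352.27 − 329.75 = 22.52 g

22.52 g


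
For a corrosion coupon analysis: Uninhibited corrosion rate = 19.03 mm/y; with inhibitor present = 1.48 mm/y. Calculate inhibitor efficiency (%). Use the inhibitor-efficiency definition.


Apply the inhibitor-efficiency definition: IE = (CR_blank − CR_inh)/CR_blank × 100
IE = (19.03 − 1.48) / 19.03 × 100
IE = 17.55 / 19.03 × 100 = 92.2 %

92.2 %


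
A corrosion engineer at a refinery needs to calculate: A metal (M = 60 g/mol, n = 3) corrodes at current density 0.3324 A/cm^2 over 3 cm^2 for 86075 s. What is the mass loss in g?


Apply Faraday's law: m = i*A*t*M / (n*F)
Total charge passed Q = i*A*t = 0.3324*3*86075 = 85833.99 C
m = Q*M/(n*F) = 85833.99*60/(3*96485) = 17.792 g

17.792 g


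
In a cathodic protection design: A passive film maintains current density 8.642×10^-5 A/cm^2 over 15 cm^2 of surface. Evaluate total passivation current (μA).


I = i_pass * A, then convert A → μA (×10^6)
I = 8.642×10^-5 * 15 * 10^6 = 1296.3 μA

1296.3 μA


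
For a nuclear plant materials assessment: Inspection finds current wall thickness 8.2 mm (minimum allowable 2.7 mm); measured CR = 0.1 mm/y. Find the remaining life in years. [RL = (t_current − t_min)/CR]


Apply the remaining-life relation: RL = (t_current − t_min) / CR
RL = (8.2 − 2.7) / 0.1 = 5.5 / 0.1 = 55.0 years

55.0 years


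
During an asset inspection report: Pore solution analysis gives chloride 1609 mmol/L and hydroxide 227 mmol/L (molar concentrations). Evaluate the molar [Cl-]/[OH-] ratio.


Threshold parameter = [Cl-] / [OH-] (molar basis; both in mmol/L, so units cancel)
Ratio = 1609 / 227 = 7.09

7.09


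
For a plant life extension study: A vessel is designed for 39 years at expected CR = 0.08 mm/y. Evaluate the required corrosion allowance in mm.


Corrosion allowance = CR × design life
CA = 0.08 * 39 = 3.12 mm

3.12 mm


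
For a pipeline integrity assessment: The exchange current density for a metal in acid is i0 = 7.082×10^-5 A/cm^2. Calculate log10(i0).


i0 = 7.082×10^-5 A/cm^2
log10(i0) = -4.15

-4.15


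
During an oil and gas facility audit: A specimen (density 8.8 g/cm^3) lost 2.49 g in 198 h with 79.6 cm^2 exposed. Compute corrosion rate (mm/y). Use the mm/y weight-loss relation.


Apply the mm/y weight-loss relation: CR = 87600 * W / (D * A * T)
Numerator: 87600 * 2.49 = 218124.0
Denominator: 8.8 * 79.6 * 198 = 138695.04
CR = 218124.0 / 138695.04 = 1.5727 mm/y

1.5727 mm/y


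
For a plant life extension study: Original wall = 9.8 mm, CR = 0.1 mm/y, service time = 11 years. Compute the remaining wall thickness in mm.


Remaining wall = original − CR × time
t = 9.8 − 0.1*11 = 9.8 − 1.1 = 8.7 mm

8.7 mm


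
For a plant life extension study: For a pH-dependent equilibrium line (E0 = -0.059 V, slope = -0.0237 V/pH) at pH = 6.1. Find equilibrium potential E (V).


Apply the Pourbaix line equation: E = E0 + slope*pH
E = -0.059 + (-0.0237)*6.1 = -0.059 + (-0.14457) = -0.20357 V
Rounded to 4 decimal places: E = -0.2036 V

-0.2036 V


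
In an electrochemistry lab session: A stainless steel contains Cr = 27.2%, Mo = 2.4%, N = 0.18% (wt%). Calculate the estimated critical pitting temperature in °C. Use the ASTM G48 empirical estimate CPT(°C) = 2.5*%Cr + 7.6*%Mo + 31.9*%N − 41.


Apply the ASTM G48 empirical CPT estimate: CPT(°C) = 2.5*%Cr + 7.6*%Mo + 31.9*%N − 41
2.5*27.2 = 68; 7.6*2.4 = 18.24; 31.9*0.18 = 5.742
CPT = 68 + 18.24 + 5.742 − 41 = 50.982 °C
Rounded to 0.1 °C: CPT ≈ 51.0 °C

51.0 °C


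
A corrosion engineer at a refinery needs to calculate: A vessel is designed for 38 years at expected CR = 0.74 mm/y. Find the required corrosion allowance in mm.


Corrosion allowance = CR × design life
CA = 0.74 * 38 = 28.12 mm

28.12 mm


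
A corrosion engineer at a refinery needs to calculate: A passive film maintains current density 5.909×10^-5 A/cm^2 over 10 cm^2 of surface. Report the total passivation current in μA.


I = i_pass * A, then convert A → μA (×10^6)
I = 5.909×10^-5 * 10 * 10^6 = 590.9 μA

590.9 μA


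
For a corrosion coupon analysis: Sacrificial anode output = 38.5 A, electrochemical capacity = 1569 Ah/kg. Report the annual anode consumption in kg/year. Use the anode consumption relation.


Annual consumption = current * hours per year / capacity
Rate = 38.5 * 8760 / 1569 = 215.0 kg/year

215.0 kg/year


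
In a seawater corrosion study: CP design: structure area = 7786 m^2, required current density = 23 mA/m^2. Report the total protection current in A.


I = area * current density, then convert mA → A (÷1000)
I = 7786 * 23 / 1000 = 179.08 A

179.08 A


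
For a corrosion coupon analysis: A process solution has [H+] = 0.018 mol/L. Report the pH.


pH = −log10[H+]
pH = −log10(0.018) = 1.74

1.74


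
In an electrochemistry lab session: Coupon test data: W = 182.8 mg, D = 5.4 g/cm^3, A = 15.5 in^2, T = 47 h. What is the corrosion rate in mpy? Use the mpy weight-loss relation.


Apply the mpy weight-loss relation: CR = 534 * W / (D * A * T)
Numerator: 534 * 182.8 = 97615.2
Denominator: 5.4 * 15.5 * 47 = 3933.9
CR = 97615.2 / 3933.9 = 24.814 mpy

24.814 mpy


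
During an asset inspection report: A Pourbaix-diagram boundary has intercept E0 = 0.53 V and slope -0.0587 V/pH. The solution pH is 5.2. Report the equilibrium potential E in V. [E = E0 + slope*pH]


Apply the Pourbaix line equation: E = E0 + slope*pH
E = 0.53 + (-0.0587)*5.2 = 0.53 + (-0.30524) = 0.22476 V
Rounded to 4 decimal places: E = 0.2248 V

0.2248 V


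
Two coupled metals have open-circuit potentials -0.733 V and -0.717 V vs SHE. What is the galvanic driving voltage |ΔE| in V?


Driving voltage is the absolute potential difference.
|ΔE| = |-0.733 − (-0.717)| = 0.016 V

0.016 V


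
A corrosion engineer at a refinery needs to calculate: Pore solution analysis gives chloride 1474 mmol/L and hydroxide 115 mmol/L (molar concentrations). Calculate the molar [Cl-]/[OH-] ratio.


Threshold parameter = [Cl-] / [OH-] (molar basis; both in mmol/L, so units cancel)
Ratio = 1474 / 115 = 12.82

12.82


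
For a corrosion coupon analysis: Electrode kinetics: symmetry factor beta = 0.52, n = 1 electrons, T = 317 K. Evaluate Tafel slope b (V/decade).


Apply the Tafel slope relation: b = 2.303*R*T/(beta*n*F)
Numerator: 2.303 * 8.314 * 317 = 6069.64
Denominator: 0.52 * 1 * 96485 = 50172.2
b = 6069.64 / 50172.2 = 0.121 V/decade

0.121 V/decade


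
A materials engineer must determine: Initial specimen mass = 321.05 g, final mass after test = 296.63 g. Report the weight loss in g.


Weight loss = initial − final
WL = 321.05 − 296.63 = 24.42 g

24.42 g


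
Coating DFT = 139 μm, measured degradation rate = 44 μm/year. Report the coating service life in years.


Service life = thickness / degradation rate
Life = 139 / 44 = 3.2 years

3.2 years


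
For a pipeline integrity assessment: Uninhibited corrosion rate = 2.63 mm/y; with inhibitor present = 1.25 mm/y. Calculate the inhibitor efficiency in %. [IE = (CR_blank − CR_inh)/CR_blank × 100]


Apply the inhibitor-efficiency definition: IE = (CR_blank − CR_inh)/CR_blank × 100
IE = (2.63 − 1.25) / 2.63 × 100
IE = 1.38 / 2.63 × 100 = 52.5 %

52.5 %


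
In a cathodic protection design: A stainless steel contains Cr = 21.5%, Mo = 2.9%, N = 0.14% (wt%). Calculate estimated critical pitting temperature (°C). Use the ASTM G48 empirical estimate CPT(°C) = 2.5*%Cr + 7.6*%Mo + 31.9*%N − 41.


Apply the ASTM G48 empirical CPT estimate: CPT(°C) = 2.5*%Cr + 7.6*%Mo + 31.9*%N − 41
2.5*21.5 = 53.75; 7.6*2.9 = 22.04; 31.9*0.14 = 4.466
CPT = 53.75 + 22.04 + 4.466 − 41 = 39.256 °C
Rounded to 0.1 °C: CPT ≈ 39.3 °C

39.3 °C


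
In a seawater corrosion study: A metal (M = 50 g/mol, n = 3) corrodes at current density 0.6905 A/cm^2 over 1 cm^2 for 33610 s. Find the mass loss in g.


Apply Faraday's law: m = i*A*t*M / (n*F)
Total charge passed Q = i*A*t = 0.6905*1*33610 = 23207.705 C
m = Q*M/(n*F) = 23207.705*50/(3*96485) = 4.0089 g

4.0089 g


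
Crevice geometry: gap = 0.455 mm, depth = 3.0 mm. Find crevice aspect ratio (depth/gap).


Aspect ratio = depth / gap
Ratio = 3.0 / 0.455 = 6.6

6.6
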